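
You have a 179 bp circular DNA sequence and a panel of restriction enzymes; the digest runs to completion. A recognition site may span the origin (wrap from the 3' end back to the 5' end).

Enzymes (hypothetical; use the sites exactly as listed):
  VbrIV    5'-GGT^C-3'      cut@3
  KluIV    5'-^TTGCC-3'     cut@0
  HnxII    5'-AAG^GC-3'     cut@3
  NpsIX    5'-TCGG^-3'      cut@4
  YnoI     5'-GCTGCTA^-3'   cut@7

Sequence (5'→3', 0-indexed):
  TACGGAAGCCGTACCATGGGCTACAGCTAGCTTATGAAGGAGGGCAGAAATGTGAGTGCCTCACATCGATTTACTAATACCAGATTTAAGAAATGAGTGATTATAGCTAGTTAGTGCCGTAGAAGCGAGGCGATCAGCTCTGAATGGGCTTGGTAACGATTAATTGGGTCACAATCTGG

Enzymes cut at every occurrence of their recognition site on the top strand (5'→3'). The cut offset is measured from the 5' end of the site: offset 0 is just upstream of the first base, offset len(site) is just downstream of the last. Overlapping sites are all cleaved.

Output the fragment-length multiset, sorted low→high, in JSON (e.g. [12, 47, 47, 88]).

[179]

Scan for sites:
  VbrIV (GGTC, off=3): starts [166] → cuts [169]
  KluIV (TTGCC, off=0): no sites
  HnxII (AAGGC, off=3): no sites
  NpsIX (TCGG, off=4): no sites
  YnoI (GCTGCTA, off=7): no sites

Pooled cuts: [169]

Fragments:
  169→169 (wrap): 179-169+169 = 179 bp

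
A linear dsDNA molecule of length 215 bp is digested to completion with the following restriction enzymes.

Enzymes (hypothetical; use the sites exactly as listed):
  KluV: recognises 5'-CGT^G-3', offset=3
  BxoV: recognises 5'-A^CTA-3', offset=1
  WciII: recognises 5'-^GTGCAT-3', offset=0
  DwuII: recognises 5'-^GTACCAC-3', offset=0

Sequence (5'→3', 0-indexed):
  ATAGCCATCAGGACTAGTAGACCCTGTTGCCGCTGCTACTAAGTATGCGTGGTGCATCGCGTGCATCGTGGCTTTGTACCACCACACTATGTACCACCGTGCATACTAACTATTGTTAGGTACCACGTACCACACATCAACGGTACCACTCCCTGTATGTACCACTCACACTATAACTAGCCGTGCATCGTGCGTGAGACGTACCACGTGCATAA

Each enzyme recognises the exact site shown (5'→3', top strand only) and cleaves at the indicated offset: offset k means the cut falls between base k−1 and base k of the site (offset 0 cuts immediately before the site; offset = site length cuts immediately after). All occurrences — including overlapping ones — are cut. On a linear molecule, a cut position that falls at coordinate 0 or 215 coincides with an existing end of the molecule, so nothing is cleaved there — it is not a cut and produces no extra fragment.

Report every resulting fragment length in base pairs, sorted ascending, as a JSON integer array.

Site scan:
  KluV CGTG/3: at [47, 59, 66, 97, 181, 188, 192, 206] ⇒ [50, 62, 69, 100, 184, 191, 195, 209]
  BxoV ACTA/1: at [12, 37, 85, 104, 108, 169, 175] ⇒ [13, 38, 86, 105, 109, 170, 176]
  WciII GTGCAT/0: at [51, 60, 98, 182, 207] ⇒ [51, 60, 98, 182, 207]
  DwuII GTACCAC/0: at [75, 90, 119, 126, 142, 158, 200] ⇒ [75, 90, 119, 126, 142, 158, 200]

Pooled cuts: [13, 38, 50, 51, 60, 62, 69, 75, 86, 90, 98, 100, 105, 109, 119, 126, 142, 158, 170, 176, 182, 184, 191, 195, 200, 207, 209]

Fragment lengths:
  [0,13): 13 bp
  [13,38): 25 bp
  [38,50): 12 bp
  [50,51): 1 bp
  [51,60): 9 bp
  [60,62): 2 bp
  [62,69): 7 bp
  [69,75): 6 bp
  [75,86): 11 bp
  [86,90): 4 bp
  [90,98): 8 bp
  [98,100): 2 bp
  [100,105): 5 bp
  [105,109): 4 bp
  [109,119): 10 bp
  [119,126): 7 bp
  [126,142): 16 bp
  [142,158): 16 bp
  [158,170): 12 bp
  [170,176): 6 bp
  [176,182): 6 bp
  [182,184): 2 bp
  [184,191): 7 bp
  [191,195): 4 bp
  [195,200): 5 bp
  [200,207): 7 bp
  [207,209): 2 bp
  [209,215): 6 bp

[1,2,2,2,2,4,4,4,5,5,6,6,6,6,7,7,7,7,8,9,10,11,12,12,13,16,16,25]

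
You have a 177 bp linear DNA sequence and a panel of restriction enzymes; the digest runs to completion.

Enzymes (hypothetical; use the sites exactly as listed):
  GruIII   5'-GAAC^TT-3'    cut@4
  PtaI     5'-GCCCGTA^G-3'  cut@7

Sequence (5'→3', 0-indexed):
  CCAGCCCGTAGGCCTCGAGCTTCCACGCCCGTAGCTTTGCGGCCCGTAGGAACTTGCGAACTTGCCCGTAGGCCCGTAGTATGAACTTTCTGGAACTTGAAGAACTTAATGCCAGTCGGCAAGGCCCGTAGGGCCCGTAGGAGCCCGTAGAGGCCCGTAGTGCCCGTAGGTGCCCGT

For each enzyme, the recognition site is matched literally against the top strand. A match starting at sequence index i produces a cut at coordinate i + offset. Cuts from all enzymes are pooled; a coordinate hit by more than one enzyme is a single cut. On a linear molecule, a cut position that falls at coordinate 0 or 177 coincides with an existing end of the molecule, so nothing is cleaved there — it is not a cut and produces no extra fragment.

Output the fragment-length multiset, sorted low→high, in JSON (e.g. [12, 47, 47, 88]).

[5,8,8,8,9,9,9,9,9,10,10,10,10,15,23,25]

Site scan:
  GruIII GAACTT/4: at [49, 57, 82, 92, 101] ⇒ [53, 61, 86, 96, 105]
  PtaI GCCCGTAG/7: at [3, 26, 41, 63, 71, 123, 132, 142, 152, 161] ⇒ [10, 33, 48, 70, 78, 130, 139, 149, 159, 168]

Pooled cuts: [10, 33, 48, 53, 61, 70, 78, 86, 96, 105, 130, 139, 149, 159, 168]

Fragments:
  [0,10): 10 bp
  [10,33): 23 bp
  [33,48): 15 bp
  [48,53): 5 bp
  [53,61): 8 bp
  [61,70): 9 bp
  [70,78): 8 bp
  [78,86): 8 bp
  [86,96): 10 bp
  [96,105): 9 bp
  [105,130): 25 bp
  [130,139): 9 bp
  [139,149): 10 bp
  [149,159): 10 bp
  [159,168): 9 bp
  [168,177): 9 bp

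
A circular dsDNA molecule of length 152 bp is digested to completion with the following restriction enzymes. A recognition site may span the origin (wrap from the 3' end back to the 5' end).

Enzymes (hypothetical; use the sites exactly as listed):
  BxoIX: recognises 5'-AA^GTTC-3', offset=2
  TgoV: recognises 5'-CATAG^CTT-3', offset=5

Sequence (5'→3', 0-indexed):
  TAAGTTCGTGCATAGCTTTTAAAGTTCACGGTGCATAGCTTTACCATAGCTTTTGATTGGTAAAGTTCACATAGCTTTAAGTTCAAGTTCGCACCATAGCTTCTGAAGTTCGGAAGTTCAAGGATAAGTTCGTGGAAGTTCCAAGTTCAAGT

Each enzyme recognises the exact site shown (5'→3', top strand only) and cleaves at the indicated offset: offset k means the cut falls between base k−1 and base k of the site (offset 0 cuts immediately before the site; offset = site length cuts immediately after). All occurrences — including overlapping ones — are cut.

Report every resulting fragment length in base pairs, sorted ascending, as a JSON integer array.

Site scan:
  BxoIX (AAGTTC, off=2): starts [1, 21, 62, 78, 84, 105, 113, 125, 135, 142] → cuts [3, 23, 64, 80, 86, 107, 115, 127, 137, 144]
  TgoV (CATAGCTT, off=5): starts [10, 33, 44, 69, 94] → cuts [15, 38, 49, 74, 99]

All cut coordinates (distinct, sorted): [3, 15, 23, 38, 49, 64, 74, 80, 86, 99, 107, 115, 127, 137, 144]

Fragments:
  3→15: 12 bp
  15→23: 8 bp
  23→38: 15 bp
  38→49: 11 bp
  49→64: 15 bp
  64→74: 10 bp
  74→80: 6 bp
  80→86: 6 bp
  86→99: 13 bp
  99→107: 8 bp
  107→115: 8 bp
  115→127: 12 bp
  127→137: 10 bp
  137→144: 7 bp
  144→3 (wrap): 152-144+3 = 11 bp

[6,6,7,8,8,8,10,10,11,11,12,12,13,15,15]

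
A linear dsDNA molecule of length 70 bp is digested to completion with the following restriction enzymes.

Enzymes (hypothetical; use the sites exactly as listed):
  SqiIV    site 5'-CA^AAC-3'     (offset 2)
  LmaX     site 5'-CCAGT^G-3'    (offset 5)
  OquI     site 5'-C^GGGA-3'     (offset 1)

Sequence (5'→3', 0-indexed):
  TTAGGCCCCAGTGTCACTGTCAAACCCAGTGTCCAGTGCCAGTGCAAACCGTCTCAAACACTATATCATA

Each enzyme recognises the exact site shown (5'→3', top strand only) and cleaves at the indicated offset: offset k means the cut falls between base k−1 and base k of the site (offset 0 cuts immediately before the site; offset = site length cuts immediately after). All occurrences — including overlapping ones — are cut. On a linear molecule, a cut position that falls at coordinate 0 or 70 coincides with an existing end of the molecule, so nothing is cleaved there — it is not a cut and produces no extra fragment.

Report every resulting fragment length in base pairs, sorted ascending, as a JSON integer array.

[3,6,7,8,10,10,12,14]

Site scan:
  SqiIV CAAAC/2: at [20, 44, 54] ⇒ [22, 46, 56]
  LmaX CCAGTG/5: at [7, 25, 32, 38] ⇒ [12, 30, 37, 43]
  OquI (CGGGA, off=1): no sites

Pooled cuts: [12, 22, 30, 37, 43, 46, 56]

Fragment lengths:
  [0,12): 12 bp
  [12,22): 10 bp
  [22,30): 8 bp
  [30,37): 7 bp
  [37,43): 6 bp
  [43,46): 3 bp
  [46,56): 10 bp
  [56,70): 14 bp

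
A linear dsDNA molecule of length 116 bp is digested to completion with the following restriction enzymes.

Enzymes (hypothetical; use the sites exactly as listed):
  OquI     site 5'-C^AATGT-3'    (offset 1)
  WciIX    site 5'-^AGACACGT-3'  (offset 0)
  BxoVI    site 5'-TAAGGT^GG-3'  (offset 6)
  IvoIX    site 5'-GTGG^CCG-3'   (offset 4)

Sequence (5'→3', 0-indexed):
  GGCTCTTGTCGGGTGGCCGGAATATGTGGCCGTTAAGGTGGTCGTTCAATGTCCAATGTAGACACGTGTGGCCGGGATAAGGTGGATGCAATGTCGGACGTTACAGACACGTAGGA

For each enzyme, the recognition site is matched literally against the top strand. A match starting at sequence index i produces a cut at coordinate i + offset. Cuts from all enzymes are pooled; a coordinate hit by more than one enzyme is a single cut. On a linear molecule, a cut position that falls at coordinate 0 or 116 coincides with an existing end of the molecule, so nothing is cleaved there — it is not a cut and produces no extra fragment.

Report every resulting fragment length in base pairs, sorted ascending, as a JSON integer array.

[5,6,7,8,10,12,12,12,13,15,16]

Per-enzyme occurrences:
  OquI (CAATGT, off=1): starts [46, 53, 88] → cuts [47, 54, 89]
  WciIX (AGACACGT, off=0): starts [59, 104] → cuts [59, 104]
  BxoVI (TAAGGTGG, off=6): starts [33, 77] → cuts [39, 83]
  IvoIX (GTGGCCG, off=4): starts [12, 25, 67] → cuts [16, 29, 71]

All cut coordinates (distinct, sorted): [16, 29, 39, 47, 54, 59, 71, 83, 89, 104]

Fragment lengths:
  [0,16): 16 bp
  [16,29): 13 bp
  [29,39): 10 bp
  [39,47): 8 bp
  [47,54): 7 bp
  [54,59): 5 bp
  [59,71): 12 bp
  [71,83): 12 bp
  [83,89): 6 bp
  [89,104): 15 bp
  [104,116): 12 bp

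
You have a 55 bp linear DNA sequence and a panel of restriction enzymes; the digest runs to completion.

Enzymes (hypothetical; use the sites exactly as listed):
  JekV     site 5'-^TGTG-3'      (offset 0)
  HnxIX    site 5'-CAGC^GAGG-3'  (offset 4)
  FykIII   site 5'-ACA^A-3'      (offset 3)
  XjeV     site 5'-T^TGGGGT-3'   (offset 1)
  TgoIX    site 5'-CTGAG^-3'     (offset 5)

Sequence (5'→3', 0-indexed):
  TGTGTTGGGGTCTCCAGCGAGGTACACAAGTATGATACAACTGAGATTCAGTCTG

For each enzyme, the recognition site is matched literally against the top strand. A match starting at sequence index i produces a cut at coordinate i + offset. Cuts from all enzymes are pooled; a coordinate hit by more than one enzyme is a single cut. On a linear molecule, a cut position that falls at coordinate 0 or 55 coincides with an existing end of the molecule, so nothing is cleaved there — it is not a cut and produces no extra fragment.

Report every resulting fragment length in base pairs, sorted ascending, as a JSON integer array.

Per-enzyme occurrences:
  JekV TGTG/0: at [0] ⇒ [] (position 0 is a terminus of the linear molecule — no cut)
  HnxIX CAGCGAGG/4: at [14] ⇒ [18]
  FykIII ACAA/3: at [25, 36] ⇒ [28, 39]
  XjeV TTGGGGT/1: at [4] ⇒ [5]
  TgoIX CTGAG/5: at [40] ⇒ [45]

All cut coordinates (distinct, sorted): [5, 18, 28, 39, 45]

Fragments:
  [0,5): 5 bp
  [5,18): 13 bp
  [18,28): 10 bp
  [28,39): 11 bp
  [39,45): 6 bp
  [45,55): 10 bp

[5,6,10,10,11,13]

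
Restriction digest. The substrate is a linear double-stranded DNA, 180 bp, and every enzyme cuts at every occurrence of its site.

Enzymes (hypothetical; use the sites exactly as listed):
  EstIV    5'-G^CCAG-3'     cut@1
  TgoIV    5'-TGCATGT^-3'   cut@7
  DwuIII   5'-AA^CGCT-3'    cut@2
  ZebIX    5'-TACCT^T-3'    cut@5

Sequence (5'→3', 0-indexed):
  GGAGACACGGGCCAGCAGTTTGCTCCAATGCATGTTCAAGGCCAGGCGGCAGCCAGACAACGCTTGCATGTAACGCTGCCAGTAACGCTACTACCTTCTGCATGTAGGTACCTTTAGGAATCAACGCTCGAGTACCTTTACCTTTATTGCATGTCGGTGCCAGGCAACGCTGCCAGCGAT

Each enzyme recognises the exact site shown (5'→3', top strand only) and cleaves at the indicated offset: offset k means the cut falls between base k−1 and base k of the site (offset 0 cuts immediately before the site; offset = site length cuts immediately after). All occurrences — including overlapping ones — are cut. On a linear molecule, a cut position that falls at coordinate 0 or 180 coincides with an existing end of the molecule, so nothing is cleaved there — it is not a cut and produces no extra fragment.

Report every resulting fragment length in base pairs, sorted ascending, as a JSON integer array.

Scan for sites:
  EstIV GCCAG/1: at [10, 40, 51, 77, 158, 171] ⇒ [11, 41, 52, 78, 159, 172]
  TgoIV TGCATGT/7: at [28, 64, 98, 147] ⇒ [35, 71, 105, 154]
  DwuIII AACGCT/2: at [58, 71, 83, 122, 165] ⇒ [60, 73, 85, 124, 167]
  ZebIX TACCTT/5: at [91, 108, 132, 138] ⇒ [96, 113, 137, 143]

All cut coordinates (distinct, sorted): [11, 35, 41, 52, 60, 71, 73, 78, 85, 96, 105, 113, 124, 137, 143, 154, 159, 167, 172]

Fragment lengths:
  [0,11): 11 bp
  [11,35): 24 bp
  [35,41): 6 bp
  [41,52): 11 bp
  [52,60): 8 bp
  [60,71): 11 bp
  [71,73): 2 bp
  [73,78): 5 bp
  [78,85): 7 bp
  [85,96): 11 bp
  [96,105): 9 bp
  [105,113): 8 bp
  [113,124): 11 bp
  [124,137): 13 bp
  [137,143): 6 bp
  [143,154): 11 bp
  [154,159): 5 bp
  [159,167): 8 bp
  [167,172): 5 bp
  [172,180): 8 bp

[2,5,5,5,6,6,7,8,8,8,8,9,11,11,11,11,11,11,13,24]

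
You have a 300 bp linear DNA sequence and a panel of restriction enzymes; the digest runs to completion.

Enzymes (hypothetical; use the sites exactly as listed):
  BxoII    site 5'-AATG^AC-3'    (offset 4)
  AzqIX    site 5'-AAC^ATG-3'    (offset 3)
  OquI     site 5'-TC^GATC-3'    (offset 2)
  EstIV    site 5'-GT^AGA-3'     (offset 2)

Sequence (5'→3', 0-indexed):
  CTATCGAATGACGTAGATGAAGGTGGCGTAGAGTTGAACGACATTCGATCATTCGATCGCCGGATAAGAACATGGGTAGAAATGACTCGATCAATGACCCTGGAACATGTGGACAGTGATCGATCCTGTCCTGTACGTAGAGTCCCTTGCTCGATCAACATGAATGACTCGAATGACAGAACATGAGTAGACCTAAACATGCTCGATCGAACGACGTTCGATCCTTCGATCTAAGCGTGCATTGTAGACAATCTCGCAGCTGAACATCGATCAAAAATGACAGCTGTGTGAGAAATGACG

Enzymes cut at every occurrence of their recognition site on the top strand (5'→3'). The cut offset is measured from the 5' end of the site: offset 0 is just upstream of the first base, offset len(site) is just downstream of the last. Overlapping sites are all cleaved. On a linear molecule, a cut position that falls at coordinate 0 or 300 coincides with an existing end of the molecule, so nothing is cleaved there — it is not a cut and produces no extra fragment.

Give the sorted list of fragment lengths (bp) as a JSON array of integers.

Site scan:
  BxoII AATGAC/4: at [6, 80, 92, 162, 171, 275, 293] ⇒ [10, 84, 96, 166, 175, 279, 297]
  AzqIX AACATG/3: at [68, 103, 156, 179, 195] ⇒ [71, 106, 159, 182, 198]
  OquI TCGATC/2: at [44, 52, 86, 119, 150, 202, 217, 225, 266] ⇒ [46, 54, 88, 121, 152, 204, 219, 227, 268]
  EstIV GTAGA/2: at [12, 27, 75, 136, 186, 243] ⇒ [14, 29, 77, 138, 188, 245]

All cut coordinates (distinct, sorted): [10, 14, 29, 46, 54, 71, 77, 84, 88, 96, 106, 121, 138, 152, 159, 166, 175, 182, 188, 198, 204, 219, 227, 245, 268, 279, 297]

Fragment lengths:
  [0,10): 10 bp
  [10,14): 4 bp
  [14,29): 15 bp
  [29,46): 17 bp
  [46,54): 8 bp
  [54,71): 17 bp
  [71,77): 6 bp
  [77,84): 7 bp
  [84,88): 4 bp
  [88,96): 8 bp
  [96,106): 10 bp
  [106,121): 15 bp
  [121,138): 17 bp
  [138,152): 14 bp
  [152,159): 7 bp
  [159,166): 7 bp
  [166,175): 9 bp
  [175,182): 7 bp
  [182,188): 6 bp
  [188,198): 10 bp
  [198,204): 6 bp
  [204,219): 15 bp
  [219,227): 8 bp
  [227,245): 18 bp
  [245,268): 23 bp
  [268,279): 11 bp
  [279,297): 18 bp
  [297,300): 3 bp

[3,4,4,6,6,6,7,7,7,7,8,8,8,9,10,10,10,11,14,15,15,15,17,17,17,18,18,23]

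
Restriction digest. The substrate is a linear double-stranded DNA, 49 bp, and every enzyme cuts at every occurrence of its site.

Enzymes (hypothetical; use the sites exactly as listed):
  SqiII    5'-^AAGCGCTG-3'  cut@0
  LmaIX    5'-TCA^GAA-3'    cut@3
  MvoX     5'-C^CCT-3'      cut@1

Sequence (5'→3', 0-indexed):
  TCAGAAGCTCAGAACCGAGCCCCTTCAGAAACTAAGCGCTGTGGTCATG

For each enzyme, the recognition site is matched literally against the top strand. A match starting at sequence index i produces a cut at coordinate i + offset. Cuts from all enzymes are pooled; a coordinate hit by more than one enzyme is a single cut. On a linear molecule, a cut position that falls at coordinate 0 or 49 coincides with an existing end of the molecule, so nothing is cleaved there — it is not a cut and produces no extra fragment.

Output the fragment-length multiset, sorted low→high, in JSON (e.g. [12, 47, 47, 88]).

[3,6,6,8,10,16]

Site scan:
  SqiII AAGCGCTG/0: at [33] ⇒ [33]
  LmaIX TCAGAA/3: at [0, 8, 24] ⇒ [3, 11, 27]
  MvoX CCCT/1: at [20] ⇒ [21]

Pooled cuts: [3, 11, 21, 27, 33]

Fragments:
  [0,3): 3 bp
  [3,11): 8 bp
  [11,21): 10 bp
  [21,27): 6 bp
  [27,33): 6 bp
  [33,49): 16 bp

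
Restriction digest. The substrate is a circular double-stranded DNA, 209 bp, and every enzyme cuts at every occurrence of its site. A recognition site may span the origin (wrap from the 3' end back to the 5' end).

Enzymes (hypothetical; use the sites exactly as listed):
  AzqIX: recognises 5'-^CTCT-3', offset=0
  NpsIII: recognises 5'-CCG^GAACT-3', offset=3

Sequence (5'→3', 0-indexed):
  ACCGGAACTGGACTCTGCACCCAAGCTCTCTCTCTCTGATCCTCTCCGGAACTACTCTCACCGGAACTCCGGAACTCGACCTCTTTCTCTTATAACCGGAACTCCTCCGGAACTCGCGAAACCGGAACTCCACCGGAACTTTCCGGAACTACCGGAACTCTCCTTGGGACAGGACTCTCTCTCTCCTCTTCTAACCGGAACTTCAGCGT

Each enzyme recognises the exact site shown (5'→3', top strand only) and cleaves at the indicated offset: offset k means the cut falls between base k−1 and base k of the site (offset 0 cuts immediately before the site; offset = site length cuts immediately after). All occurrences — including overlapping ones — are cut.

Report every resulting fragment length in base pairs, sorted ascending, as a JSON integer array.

Site scan:
  AzqIX (CTCT, off=0): starts [12, 25, 27, 29, 31, 33, 41, 54, 80, 86, 157, 174, 176, 178, 180, 185] → cuts [12, 25, 27, 29, 31, 33, 41, 54, 80, 86, 157, 174, 176, 178, 180, 185]
  NpsIII (CCGGAACT, off=3): starts [1, 45, 60, 68, 95, 106, 121, 132, 142, 151, 194] → cuts [4, 48, 63, 71, 98, 109, 124, 135, 145, 154, 197]

Pooled cuts: [4, 12, 25, 27, 29, 31, 33, 41, 48, 54, 63, 71, 80, 86, 98, 109, 124, 135, 145, 154, 157, 174, 176, 178, 180, 185, 197]

Fragment lengths:
  4→12: 8 bp
  12→25: 13 bp
  25→27: 2 bp
  27→29: 2 bp
  29→31: 2 bp
  31→33: 2 bp
  33→41: 8 bp
  41→48: 7 bp
  48→54: 6 bp
  54→63: 9 bp
  63→71: 8 bp
  71→80: 9 bp
  80→86: 6 bp
  86→98: 12 bp
  98→109: 11 bp
  109→124: 15 bp
  124→135: 11 bp
  135→145: 10 bp
  145→154: 9 bp
  154→157: 3 bp
  157→174: 17 bp
  174→176: 2 bp
  176→178: 2 bp
  178→180: 2 bp
  180→185: 5 bp
  185→197: 12 bp
  197→4 (wrap): 209-197+4 = 16 bp

[2,2,2,2,2,2,2,3,5,6,6,7,8,8,8,9,9,9,10,11,11,12,12,13,15,16,17]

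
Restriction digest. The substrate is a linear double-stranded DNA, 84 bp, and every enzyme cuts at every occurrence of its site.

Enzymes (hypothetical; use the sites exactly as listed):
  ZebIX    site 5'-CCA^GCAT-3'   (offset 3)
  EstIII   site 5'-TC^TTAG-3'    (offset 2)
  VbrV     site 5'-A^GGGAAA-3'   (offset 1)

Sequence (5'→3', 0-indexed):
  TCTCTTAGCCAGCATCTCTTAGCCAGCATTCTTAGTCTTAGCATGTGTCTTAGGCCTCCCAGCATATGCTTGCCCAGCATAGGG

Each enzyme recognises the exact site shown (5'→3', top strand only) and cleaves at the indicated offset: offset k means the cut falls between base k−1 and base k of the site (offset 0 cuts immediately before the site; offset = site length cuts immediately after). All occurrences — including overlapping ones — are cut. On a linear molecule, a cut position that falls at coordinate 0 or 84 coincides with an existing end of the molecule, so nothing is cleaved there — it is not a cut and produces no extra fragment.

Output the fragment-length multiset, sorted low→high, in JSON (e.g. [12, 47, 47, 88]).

Site scan:
  ZebIX (CCAGCAT, off=3): starts [8, 22, 58, 73] → cuts [11, 25, 61, 76]
  EstIII (TCTTAG, off=2): starts [2, 16, 29, 35, 47] → cuts [4, 18, 31, 37, 49]
  VbrV (AGGGAAA, off=1): no sites

All cut coordinates (distinct, sorted): [4, 11, 18, 25, 31, 37, 49, 61, 76]

Fragments:
  [0,4): 4 bp
  [4,11): 7 bp
  [11,18): 7 bp
  [18,25): 7 bp
  [25,31): 6 bp
  [31,37): 6 bp
  [37,49): 12 bp
  [49,61): 12 bp
  [61,76): 15 bp
  [76,84): 8 bp

[4,6,6,7,7,7,8,12,12,15]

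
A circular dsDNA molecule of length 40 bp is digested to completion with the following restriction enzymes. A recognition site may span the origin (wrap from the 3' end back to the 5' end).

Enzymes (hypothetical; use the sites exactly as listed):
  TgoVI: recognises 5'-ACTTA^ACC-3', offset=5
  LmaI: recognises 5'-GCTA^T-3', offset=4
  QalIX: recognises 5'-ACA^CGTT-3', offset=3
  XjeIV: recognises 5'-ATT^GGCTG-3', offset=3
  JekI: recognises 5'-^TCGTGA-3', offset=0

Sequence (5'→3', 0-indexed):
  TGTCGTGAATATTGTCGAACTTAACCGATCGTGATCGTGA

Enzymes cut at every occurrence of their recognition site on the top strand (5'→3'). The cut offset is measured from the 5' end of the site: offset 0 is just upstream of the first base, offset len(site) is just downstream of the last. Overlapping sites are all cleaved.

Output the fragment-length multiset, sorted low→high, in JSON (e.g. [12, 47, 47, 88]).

[5,6,8,21]

Per-enzyme occurrences:
  TgoVI ACTTAACC/5: at [18] ⇒ [23]
  LmaI (GCTAT, off=4): no sites
  QalIX (ACACGTT, off=3): no sites
  XjeIV (ATTGGCTG, off=3): no sites
  JekI TCGTGA/0: at [2, 28, 34] ⇒ [2, 28, 34]

Pooled cuts: [2, 23, 28, 34]

Fragment lengths:
  2→23: 21 bp
  23→28: 5 bp
  28→34: 6 bp
  34→2 (wrap): 40-34+2 = 8 bp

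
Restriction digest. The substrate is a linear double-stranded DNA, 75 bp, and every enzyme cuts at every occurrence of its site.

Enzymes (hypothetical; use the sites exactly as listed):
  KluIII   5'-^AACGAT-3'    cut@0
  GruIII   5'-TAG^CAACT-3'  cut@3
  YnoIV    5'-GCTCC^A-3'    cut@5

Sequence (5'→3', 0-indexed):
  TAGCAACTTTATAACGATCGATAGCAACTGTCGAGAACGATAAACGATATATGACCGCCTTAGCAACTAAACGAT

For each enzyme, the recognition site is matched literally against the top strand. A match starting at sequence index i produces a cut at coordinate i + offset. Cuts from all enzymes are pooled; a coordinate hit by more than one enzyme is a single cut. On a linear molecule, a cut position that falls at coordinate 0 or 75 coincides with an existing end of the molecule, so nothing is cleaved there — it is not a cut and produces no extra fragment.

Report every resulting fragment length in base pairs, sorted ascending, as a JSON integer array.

Per-enzyme occurrences:
  KluIII AACGAT/0: at [12, 35, 42, 69] ⇒ [12, 35, 42, 69]
  GruIII TAGCAACT/3: at [0, 21, 60] ⇒ [3, 24, 63]
  YnoIV (GCTCCA, off=5): no sites

All cut coordinates (distinct, sorted): [3, 12, 24, 35, 42, 63, 69]

Fragment lengths:
  [0,3): 3 bp
  [3,12): 9 bp
  [12,24): 12 bp
  [24,35): 11 bp
  [35,42): 7 bp
  [42,63): 21 bp
  [63,69): 6 bp
  [69,75): 6 bp

[3,6,6,7,9,11,12,21]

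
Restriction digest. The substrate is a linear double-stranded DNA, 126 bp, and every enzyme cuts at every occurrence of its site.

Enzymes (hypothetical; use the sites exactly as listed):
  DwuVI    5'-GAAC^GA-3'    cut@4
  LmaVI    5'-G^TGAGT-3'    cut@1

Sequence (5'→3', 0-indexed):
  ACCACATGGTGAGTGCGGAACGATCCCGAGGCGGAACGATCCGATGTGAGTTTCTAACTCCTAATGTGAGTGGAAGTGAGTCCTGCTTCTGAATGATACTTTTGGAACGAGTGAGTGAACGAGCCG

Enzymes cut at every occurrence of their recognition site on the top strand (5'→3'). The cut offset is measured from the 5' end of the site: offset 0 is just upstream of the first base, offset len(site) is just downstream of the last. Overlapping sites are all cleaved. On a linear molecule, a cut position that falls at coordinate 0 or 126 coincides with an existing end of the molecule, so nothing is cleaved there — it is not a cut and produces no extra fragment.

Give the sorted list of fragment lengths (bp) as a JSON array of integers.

Scan for sites:
  DwuVI (GAACGA, off=4): starts [17, 33, 104, 116] → cuts [21, 37, 108, 120]
  LmaVI (GTGAGT, off=1): starts [8, 45, 65, 75, 110] → cuts [9, 46, 66, 76, 111]

All cut coordinates (distinct, sorted): [9, 21, 37, 46, 66, 76, 108, 111, 120]

Fragment lengths:
  [0,9): 9 bp
  [9,21): 12 bp
  [21,37): 16 bp
  [37,46): 9 bp
  [46,66): 20 bp
  [66,76): 10 bp
  [76,108): 32 bp
  [108,111): 3 bp
  [111,120): 9 bp
  [120,126): 6 bp

[3,6,9,9,9,10,12,16,20,32]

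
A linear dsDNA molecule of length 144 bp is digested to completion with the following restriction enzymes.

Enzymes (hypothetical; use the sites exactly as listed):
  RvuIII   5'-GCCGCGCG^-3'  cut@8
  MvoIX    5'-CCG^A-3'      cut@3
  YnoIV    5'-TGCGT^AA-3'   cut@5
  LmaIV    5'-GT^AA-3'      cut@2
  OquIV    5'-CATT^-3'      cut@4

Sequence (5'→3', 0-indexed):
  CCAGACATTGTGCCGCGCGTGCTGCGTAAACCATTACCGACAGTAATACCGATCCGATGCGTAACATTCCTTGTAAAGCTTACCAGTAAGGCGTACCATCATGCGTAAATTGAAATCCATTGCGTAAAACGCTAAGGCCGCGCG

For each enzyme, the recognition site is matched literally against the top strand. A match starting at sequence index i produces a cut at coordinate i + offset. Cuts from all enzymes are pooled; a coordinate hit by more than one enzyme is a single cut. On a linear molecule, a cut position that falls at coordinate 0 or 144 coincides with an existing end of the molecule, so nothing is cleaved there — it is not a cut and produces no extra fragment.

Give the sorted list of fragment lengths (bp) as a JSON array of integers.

Site scan:
  RvuIII (GCCGCGCG, off=8): starts [11, 136] → cuts [19] (position 144 is a terminus of the linear molecule — no cut)
  MvoIX (CCGA, off=3): starts [36, 48, 53] → cuts [39, 51, 56]
  YnoIV (TGCGTAA, off=5): starts [22, 57, 101, 120] → cuts [27, 62, 106, 125]
  LmaIV (GTAA, off=2): starts [25, 42, 60, 72, 85, 104, 123] → cuts [27, 44, 62, 74, 87, 106, 125]
  OquIV (CATT, off=4): starts [5, 31, 64, 117] → cuts [9, 35, 68, 121]

Pooled cuts: [9, 19, 27, 35, 39, 44, 51, 56, 62, 68, 74, 87, 106, 121, 125]

Fragment lengths:
  [0,9): 9 bp
  [9,19): 10 bp
  [19,27): 8 bp
  [27,35): 8 bp
  [35,39): 4 bp
  [39,44): 5 bp
  [44,51): 7 bp
  [51,56): 5 bp
  [56,62): 6 bp
  [62,68): 6 bp
  [68,74): 6 bp
  [74,87): 13 bp
  [87,106): 19 bp
  [106,121): 15 bp
  [121,125): 4 bp
  [125,144): 19 bp

[4,4,5,5,6,6,6,7,8,8,9,10,13,15,19,19]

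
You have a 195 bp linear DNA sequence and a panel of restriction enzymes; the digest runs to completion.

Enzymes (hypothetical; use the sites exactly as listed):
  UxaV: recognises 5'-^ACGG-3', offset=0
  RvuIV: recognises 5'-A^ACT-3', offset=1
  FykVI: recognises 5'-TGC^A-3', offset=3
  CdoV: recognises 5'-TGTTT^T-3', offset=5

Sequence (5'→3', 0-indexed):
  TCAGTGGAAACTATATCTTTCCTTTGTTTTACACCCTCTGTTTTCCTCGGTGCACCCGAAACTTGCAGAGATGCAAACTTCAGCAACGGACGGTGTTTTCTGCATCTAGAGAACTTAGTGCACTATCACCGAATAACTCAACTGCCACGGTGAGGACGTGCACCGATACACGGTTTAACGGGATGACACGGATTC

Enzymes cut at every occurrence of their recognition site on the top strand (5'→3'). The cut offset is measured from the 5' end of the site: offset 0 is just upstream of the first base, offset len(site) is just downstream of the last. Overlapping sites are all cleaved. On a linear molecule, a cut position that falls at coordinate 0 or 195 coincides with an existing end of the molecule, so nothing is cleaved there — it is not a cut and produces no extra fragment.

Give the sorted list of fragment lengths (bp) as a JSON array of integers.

Site scan:
  UxaV ACGG/0: at [85, 89, 146, 169, 177, 187] ⇒ [85, 89, 146, 169, 177, 187]
  RvuIV AACT/1: at [8, 59, 75, 111, 134, 139] ⇒ [9, 60, 76, 112, 135, 140]
  FykVI TGCA/3: at [50, 63, 71, 100, 118, 158] ⇒ [53, 66, 74, 103, 121, 161]
  CdoV TGTTTT/5: at [24, 38, 93] ⇒ [29, 43, 98]

All cut coordinates (distinct, sorted): [9, 29, 43, 53, 60, 66, 74, 76, 85, 89, 98, 103, 112, 121, 135, 140, 146, 161, 169, 177, 187]

Fragments:
  [0,9): 9 bp
  [9,29): 20 bp
  [29,43): 14 bp
  [43,53): 10 bp
  [53,60): 7 bp
  [60,66): 6 bp
  [66,74): 8 bp
  [74,76): 2 bp
  [76,85): 9 bp
  [85,89): 4 bp
  [89,98): 9 bp
  [98,103): 5 bp
  [103,112): 9 bp
  [112,121): 9 bp
  [121,135): 14 bp
  [135,140): 5 bp
  [140,146): 6 bp
  [146,161): 15 bp
  [161,169): 8 bp
  [169,177): 8 bp
  [177,187): 10 bp
  [187,195): 8 bp

[2,4,5,5,6,6,7,8,8,8,8,9,9,9,9,9,10,10,14,14,15,20]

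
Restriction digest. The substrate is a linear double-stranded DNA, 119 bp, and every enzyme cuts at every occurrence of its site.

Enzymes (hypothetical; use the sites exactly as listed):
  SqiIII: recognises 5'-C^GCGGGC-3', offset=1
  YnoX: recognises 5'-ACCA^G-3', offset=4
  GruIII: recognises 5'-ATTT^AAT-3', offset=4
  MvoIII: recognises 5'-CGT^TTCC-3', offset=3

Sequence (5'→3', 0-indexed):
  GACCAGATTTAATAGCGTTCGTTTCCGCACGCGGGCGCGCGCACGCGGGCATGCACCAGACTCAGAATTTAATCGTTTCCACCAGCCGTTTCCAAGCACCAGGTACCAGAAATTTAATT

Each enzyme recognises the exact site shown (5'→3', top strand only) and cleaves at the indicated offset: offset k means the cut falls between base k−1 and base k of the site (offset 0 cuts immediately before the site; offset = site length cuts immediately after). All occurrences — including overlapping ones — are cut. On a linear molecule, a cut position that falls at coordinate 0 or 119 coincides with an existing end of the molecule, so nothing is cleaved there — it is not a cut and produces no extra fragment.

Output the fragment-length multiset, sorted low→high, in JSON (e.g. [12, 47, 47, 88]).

[4,5,5,5,6,7,7,8,8,12,12,12,14,14]

Per-enzyme occurrences:
  SqiIII (CGCGGGC, off=1): starts [29, 43] → cuts [30, 44]
  YnoX (ACCAG, off=4): starts [1, 54, 80, 97, 104] → cuts [5, 58, 84, 101, 108]
  GruIII (ATTTAAT, off=4): starts [6, 66, 111] → cuts [10, 70, 115]
  MvoIII (CGTTTCC, off=3): starts [19, 73, 86] → cuts [22, 76, 89]

All cut coordinates (distinct, sorted): [5, 10, 22, 30, 44, 58, 70, 76, 84, 89, 101, 108, 115]

Fragments:
  [0,5): 5 bp
  [5,10): 5 bp
  [10,22): 12 bp
  [22,30): 8 bp
  [30,44): 14 bp
  [44,58): 14 bp
  [58,70): 12 bp
  [70,76): 6 bp
  [76,84): 8 bp
  [84,89): 5 bp
  [89,101): 12 bp
  [101,108): 7 bp
  [108,115): 7 bp
  [115,119): 4 bp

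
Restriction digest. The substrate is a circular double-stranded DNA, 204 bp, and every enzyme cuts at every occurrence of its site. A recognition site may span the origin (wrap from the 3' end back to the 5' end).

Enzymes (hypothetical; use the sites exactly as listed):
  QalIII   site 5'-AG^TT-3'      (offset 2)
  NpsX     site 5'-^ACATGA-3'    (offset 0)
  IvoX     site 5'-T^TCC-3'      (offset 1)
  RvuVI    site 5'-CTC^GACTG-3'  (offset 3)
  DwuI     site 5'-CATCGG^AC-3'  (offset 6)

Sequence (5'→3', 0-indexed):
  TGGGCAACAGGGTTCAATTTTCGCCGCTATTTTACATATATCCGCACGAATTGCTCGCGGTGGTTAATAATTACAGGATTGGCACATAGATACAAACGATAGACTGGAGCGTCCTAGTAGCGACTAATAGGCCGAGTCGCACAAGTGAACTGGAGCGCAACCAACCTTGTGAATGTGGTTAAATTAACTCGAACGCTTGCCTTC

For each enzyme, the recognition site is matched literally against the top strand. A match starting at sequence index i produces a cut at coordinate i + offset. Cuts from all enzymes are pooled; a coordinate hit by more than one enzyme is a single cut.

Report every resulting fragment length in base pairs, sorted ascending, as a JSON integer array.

[204]

Scan for sites:
  QalIII (AGTT, off=2): no sites
  NpsX (ACATGA, off=0): no sites
  IvoX (TTCC, off=1): no sites
  RvuVI (CTCGACTG, off=3): no sites
  DwuI (CATCGGAC, off=6): no sites

Pooled cuts: ∅

Fragments:
  no cuts → one circular fragment of 204 bp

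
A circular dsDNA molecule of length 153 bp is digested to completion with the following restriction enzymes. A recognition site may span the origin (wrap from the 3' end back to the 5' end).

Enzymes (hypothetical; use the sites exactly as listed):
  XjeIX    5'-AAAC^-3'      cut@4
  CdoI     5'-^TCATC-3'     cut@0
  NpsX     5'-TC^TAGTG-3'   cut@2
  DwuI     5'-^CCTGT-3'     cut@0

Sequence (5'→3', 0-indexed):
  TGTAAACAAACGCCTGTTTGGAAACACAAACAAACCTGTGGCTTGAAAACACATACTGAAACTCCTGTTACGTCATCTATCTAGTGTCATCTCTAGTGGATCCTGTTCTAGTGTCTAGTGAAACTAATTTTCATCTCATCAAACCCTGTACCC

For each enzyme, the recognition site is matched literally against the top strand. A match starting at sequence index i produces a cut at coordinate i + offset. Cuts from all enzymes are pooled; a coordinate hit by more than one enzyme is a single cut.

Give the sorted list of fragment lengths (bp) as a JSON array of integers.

[1,1,1,3,4,5,5,6,6,7,7,7,7,8,9,9,9,9,9,12,13,15]

Per-enzyme occurrences:
  XjeIX (AAAC, off=4): starts [3, 7, 21, 27, 31, 46, 58, 120, 140] → cuts [7, 11, 25, 31, 35, 50, 62, 124, 144]
  CdoI (TCATC, off=0): starts [72, 86, 130, 135] → cuts [72, 86, 130, 135]
  NpsX (TCTAGTG, off=2): starts [79, 91, 106, 113] → cuts [81, 93, 108, 115]
  DwuI (CCTGT, off=0): starts [12, 34, 63, 101, 144, 151] → cuts [12, 34, 63, 101, 144, 151]

Pooled cuts: [7, 11, 12, 25, 31, 34, 35, 50, 62, 63, 72, 81, 86, 93, 101, 108, 115, 124, 130, 135, 144, 151]

Fragment lengths:
  7→11: 4 bp
  11→12: 1 bp
  12→25: 13 bp
  25→31: 6 bp
  31→34: 3 bp
  34→35: 1 bp
  35→50: 15 bp
  50→62: 12 bp
  62→63: 1 bp
  63→72: 9 bp
  72→81: 9 bp
  81→86: 5 bp
  86→93: 7 bp
  93→101: 8 bp
  101→108: 7 bp
  108→115: 7 bp
  115→124: 9 bp
  124→130: 6 bp
  130→135: 5 bp
  135→144: 9 bp
  144→151: 7 bp
  151→7 (wrap): 153-151+7 = 9 bp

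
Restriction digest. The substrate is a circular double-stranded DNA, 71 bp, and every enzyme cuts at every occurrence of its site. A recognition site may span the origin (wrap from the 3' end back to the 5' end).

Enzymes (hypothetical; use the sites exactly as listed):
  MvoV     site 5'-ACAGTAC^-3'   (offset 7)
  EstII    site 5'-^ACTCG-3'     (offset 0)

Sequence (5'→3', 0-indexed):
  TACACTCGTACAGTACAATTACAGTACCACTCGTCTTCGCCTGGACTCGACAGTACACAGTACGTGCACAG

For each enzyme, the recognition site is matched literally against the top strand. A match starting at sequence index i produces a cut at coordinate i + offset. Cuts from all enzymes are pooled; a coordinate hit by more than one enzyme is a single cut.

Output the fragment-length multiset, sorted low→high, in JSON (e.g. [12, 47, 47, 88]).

Per-enzyme occurrences:
  MvoV ACAGTAC/7: at [9, 20, 49, 56, 67] ⇒ [3, 16, 27, 56, 63]
  EstII ACTCG/0: at [3, 28, 44] ⇒ [3, 28, 44]

All cut coordinates (distinct, sorted): [3, 16, 27, 28, 44, 56, 63]

Fragment lengths:
  3→16: 13 bp
  16→27: 11 bp
  27→28: 1 bp
  28→44: 16 bp
  44→56: 12 bp
  56→63: 7 bp
  63→3 (wrap): 71-63+3 = 11 bp

[1,7,11,11,12,13,16]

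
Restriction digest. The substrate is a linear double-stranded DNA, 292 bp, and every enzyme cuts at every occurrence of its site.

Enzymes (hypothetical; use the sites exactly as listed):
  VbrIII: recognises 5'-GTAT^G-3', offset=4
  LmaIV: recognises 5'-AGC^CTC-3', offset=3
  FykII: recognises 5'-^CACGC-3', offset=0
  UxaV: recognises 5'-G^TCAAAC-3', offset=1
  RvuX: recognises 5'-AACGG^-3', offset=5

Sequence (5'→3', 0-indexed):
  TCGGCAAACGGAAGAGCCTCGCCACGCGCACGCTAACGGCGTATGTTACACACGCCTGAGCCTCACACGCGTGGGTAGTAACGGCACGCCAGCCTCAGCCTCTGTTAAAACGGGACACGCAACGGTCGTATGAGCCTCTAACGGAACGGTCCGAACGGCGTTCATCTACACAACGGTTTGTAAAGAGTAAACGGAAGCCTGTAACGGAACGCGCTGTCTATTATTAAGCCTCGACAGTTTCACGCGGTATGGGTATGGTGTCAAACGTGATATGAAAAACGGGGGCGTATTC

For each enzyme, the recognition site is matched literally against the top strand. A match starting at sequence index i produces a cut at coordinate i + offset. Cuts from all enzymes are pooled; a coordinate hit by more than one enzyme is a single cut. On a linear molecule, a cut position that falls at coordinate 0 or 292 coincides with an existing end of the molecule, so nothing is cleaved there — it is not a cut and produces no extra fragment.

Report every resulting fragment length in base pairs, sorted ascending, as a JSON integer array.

Per-enzyme occurrences:
  VbrIII (GTATG, off=4): starts [40, 127, 246, 252] → cuts [44, 131, 250, 256]
  LmaIV (AGCCTC, off=3): starts [14, 58, 90, 96, 132, 226] → cuts [17, 61, 93, 99, 135, 229]
  FykII (CACGC, off=0): starts [22, 28, 50, 65, 84, 115, 240] → cuts [22, 28, 50, 65, 84, 115, 240]
  UxaV (GTCAAAC, off=1): starts [259] → cuts [260]
  RvuX (AACGG, off=5): starts [6, 34, 79, 108, 120, 139, 144, 153, 171, 189, 202, 277] → cuts [11, 39, 84, 113, 125, 144, 149, 158, 176, 194, 207, 282]

Pooled cuts: [11, 17, 22, 28, 39, 44, 50, 61, 65, 84, 93, 99, 113, 115, 125, 131, 135, 144, 149, 158, 176, 194, 207, 229, 240, 250, 256, 260, 282]

Fragment lengths:
  [0,11): 11 bp
  [11,17): 6 bp
  [17,22): 5 bp
  [22,28): 6 bp
  [28,39): 11 bp
  [39,44): 5 bp
  [44,50): 6 bp
  [50,61): 11 bp
  [61,65): 4 bp
  [65,84): 19 bp
  [84,93): 9 bp
  [93,99): 6 bp
  [99,113): 14 bp
  [113,115): 2 bp
  [115,125): 10 bp
  [125,131): 6 bp
  [131,135): 4 bp
  [135,144): 9 bp
  [144,149): 5 bp
  [149,158): 9 bp
  [158,176): 18 bp
  [176,194): 18 bp
  [194,207): 13 bp
  [207,229): 22 bp
  [229,240): 11 bp
  [240,250): 10 bp
  [250,256): 6 bp
  [256,260): 4 bp
  [260,282): 22 bp
  [282,292): 10 bp

[2,4,4,4,5,5,5,6,6,6,6,6,6,9,9,9,10,10,10,11,11,11,11,13,14,18,18,19,22,22]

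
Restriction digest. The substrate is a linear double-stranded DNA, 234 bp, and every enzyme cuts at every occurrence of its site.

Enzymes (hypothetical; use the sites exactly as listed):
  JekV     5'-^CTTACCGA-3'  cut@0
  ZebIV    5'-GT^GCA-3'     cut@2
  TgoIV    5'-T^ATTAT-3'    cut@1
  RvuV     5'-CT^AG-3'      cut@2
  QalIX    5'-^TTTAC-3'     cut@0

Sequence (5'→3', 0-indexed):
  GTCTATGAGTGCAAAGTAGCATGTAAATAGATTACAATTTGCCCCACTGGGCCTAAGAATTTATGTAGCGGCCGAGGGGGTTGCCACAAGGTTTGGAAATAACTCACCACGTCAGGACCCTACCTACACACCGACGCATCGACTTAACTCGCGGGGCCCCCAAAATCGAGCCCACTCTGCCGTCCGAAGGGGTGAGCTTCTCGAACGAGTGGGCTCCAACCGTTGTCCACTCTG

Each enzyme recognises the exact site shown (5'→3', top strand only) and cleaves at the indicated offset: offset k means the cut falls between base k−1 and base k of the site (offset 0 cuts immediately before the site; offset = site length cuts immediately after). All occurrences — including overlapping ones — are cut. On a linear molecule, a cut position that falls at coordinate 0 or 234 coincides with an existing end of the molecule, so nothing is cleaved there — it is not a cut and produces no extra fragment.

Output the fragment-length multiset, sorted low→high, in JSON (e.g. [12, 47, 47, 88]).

Site scan:
  JekV (CTTACCGA, off=0): no sites
  ZebIV GTGCA/2: at [8] ⇒ [10]
  TgoIV (TATTAT, off=1): no sites
  RvuV (CTAG, off=2): no sites
  QalIX (TTTAC, off=0): no sites

All cut coordinates (distinct, sorted): [10]

Fragments:
  [0,10): 10 bp
  [10,234): 224 bp

[10,224]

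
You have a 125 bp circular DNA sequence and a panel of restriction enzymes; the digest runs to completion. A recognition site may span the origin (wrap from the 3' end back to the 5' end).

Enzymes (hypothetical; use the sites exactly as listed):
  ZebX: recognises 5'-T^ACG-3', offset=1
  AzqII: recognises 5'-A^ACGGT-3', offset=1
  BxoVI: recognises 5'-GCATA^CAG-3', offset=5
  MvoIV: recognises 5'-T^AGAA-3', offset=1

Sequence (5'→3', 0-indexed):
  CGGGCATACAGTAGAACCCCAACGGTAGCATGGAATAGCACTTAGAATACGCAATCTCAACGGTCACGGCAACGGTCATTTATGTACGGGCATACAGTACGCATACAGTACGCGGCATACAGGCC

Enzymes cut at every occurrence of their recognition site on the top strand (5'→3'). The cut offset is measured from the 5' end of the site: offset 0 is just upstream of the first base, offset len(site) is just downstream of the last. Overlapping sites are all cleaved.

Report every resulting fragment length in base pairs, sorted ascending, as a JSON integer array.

[4,4,4,5,7,9,9,10,11,12,14,14,22]

Site scan:
  ZebX TACG/1: at [47, 84, 97, 108] ⇒ [48, 85, 98, 109]
  AzqII AACGGT/1: at [20, 58, 70] ⇒ [21, 59, 71]
  BxoVI GCATACAG/5: at [3, 89, 100, 114] ⇒ [8, 94, 105, 119]
  MvoIV TAGAA/1: at [11, 42] ⇒ [12, 43]

All cut coordinates (distinct, sorted): [8, 12, 21, 43, 48, 59, 71, 85, 94, 98, 105, 109, 119]

Fragments:
  8→12: 4 bp
  12→21: 9 bp
  21→43: 22 bp
  43→48: 5 bp
  48→59: 11 bp
  59→71: 12 bp
  71→85: 14 bp
  85→94: 9 bp
  94→98: 4 bp
  98→105: 7 bp
  105→109: 4 bp
  109→119: 10 bp
  119→8 (wrap): 125-119+8 = 14 bp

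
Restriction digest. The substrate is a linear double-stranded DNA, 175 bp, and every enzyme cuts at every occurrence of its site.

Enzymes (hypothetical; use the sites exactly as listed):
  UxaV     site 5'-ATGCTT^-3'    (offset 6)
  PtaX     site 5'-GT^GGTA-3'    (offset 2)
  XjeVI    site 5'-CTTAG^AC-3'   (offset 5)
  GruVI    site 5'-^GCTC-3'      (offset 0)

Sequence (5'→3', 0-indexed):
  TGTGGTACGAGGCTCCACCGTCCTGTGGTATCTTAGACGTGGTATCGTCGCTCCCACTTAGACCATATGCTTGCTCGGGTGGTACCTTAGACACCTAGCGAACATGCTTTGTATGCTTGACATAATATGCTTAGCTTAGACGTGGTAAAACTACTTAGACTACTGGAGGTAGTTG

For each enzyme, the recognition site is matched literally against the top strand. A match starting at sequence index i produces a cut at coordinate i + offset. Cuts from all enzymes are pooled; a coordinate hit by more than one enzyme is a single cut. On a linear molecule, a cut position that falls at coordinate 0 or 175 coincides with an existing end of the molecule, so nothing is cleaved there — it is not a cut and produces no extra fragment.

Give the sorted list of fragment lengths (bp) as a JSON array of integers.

Scan for sites:
  UxaV ATGCTT/6: at [66, 103, 112, 126] ⇒ [72, 109, 118, 132]
  PtaX GTGGTA/2: at [1, 24, 38, 78, 141] ⇒ [3, 26, 40, 80, 143]
  XjeVI CTTAGAC/5: at [31, 56, 85, 134, 153] ⇒ [36, 61, 90, 139, 158]
  GruVI GCTC/0: at [11, 49, 72] ⇒ [11, 49, 72]

Pooled cuts: [3, 11, 26, 36, 40, 49, 61, 72, 80, 90, 109, 118, 132, 139, 143, 158]

Fragments:
  [0,3): 3 bp
  [3,11): 8 bp
  [11,26): 15 bp
  [26,36): 10 bp
  [36,40): 4 bp
  [40,49): 9 bp
  [49,61): 12 bp
  [61,72): 11 bp
  [72,80): 8 bp
  [80,90): 10 bp
  [90,109): 19 bp
  [109,118): 9 bp
  [118,132): 14 bp
  [132,139): 7 bp
  [139,143): 4 bp
  [143,158): 15 bp
  [158,175): 17 bp

[3,4,4,7,8,8,9,9,10,10,11,12,14,15,15,17,19]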